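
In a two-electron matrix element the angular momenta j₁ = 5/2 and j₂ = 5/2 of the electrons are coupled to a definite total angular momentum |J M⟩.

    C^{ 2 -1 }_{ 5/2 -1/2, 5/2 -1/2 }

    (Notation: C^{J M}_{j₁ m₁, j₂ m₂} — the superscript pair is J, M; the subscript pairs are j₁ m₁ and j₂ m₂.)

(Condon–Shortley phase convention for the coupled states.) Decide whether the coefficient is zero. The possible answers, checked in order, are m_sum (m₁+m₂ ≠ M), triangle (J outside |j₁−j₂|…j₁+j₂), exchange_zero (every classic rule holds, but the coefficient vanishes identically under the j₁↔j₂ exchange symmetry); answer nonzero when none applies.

exchange_zero

m-sum: m₁+m₂ = -1/2+(-1/2) = -1, M = -1  ✓
triangle: |j₁−j₂| = 0 ≤ J = 2 ≤ j₁+j₂ = 5  ✓
exchange: j₁=j₂ and m₁=m₂, and (−1)^(j₁+j₂−J) = (−1)^3 = −1 forces ⟨j₁m₁;j₂m₂|JM⟩ = −⟨j₂m₂;j₁m₁|JM⟩ = −⟨j₁m₁;j₂m₂|JM⟩ ⇒ the coefficient vanishes identically
Racah sum check: Σ_k collapses to 0 ⇒ CG = 0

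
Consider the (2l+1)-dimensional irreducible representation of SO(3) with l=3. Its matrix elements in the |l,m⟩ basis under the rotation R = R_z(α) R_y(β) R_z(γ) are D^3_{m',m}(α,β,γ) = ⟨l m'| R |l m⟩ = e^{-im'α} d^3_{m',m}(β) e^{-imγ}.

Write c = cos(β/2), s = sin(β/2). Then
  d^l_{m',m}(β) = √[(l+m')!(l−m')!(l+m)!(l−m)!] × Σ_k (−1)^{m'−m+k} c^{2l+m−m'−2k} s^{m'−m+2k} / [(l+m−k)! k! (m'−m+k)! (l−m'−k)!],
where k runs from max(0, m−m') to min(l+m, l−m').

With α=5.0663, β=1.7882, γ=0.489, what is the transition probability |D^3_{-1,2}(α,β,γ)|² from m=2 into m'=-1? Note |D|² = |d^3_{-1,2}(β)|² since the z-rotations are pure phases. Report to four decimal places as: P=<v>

D^3_{-1,2}(5.0663,1.7882,0.4890) = e^{-i·-1·5.0663}·d^3_{-1,2}(1.7882)·e^{-i·2·0.4890}. Compute d first:
c=cos(1.788200/2)=0.626221, s=sin(1.788200/2)=0.779646; N=√[2·24·120·1]=75.894664
k: max(0,(2)−(-1))=3 … min(3+(2),3−(-1))=4
  k=3: (−1)^0·75.8947/(12)·0.6262^3·0.7796^3 = +0.736045
  k=4: (−1)^1·75.8947/(24)·0.6262^1·0.7796^5 = -0.570446
d^3_{-1,2}(1.7882) = +0.736045 -0.570446 = +0.165600
|D^3_{-1,2}|² = |d^3_{-1,2}(β)|² = (+0.165600)² = 0.027423 (the z-rotation phases have unit modulus)

P=0.0274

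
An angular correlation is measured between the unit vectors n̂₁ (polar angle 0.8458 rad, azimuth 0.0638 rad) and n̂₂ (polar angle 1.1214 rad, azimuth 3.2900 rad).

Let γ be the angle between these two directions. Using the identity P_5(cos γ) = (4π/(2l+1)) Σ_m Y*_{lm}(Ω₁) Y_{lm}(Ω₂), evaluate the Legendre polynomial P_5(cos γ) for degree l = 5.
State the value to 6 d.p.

Summing Y*_{l m}(θ₁,φ₁)·Y_{l m}(θ₂,φ₂) over m ∈ [−5, 5]; prefactor 4π/(2·5+1) = 1.142397:
  m=-5: (0.10354 + 0.03420j) × (-0.20281 + 0.18594j) = -0.02736 + 0.01232j  (running Σ = -0.02736 + 0.01232j)
  m=-4: (0.29561 + 0.07712j) × (0.34786 - 0.23474j) = 0.12093 - 0.04256j  (running Σ = 0.09357 - 0.03025j)
  m=-3: (0.42125 + 0.08163j) × (-0.15936 + 0.07604j) = -0.07334 + 0.01902j  (running Σ = 0.02024 - 0.01122j)
  m=-2: (0.19937 + 0.02558j) × (-0.24780 + 0.07579j) = -0.05134 + 0.00877j  (running Σ = -0.03110 - 0.00245j)
  m=-1: (-0.26210 - 0.01674j) × (0.25512 - 0.03814j) = -0.06751 + 0.00573j  (running Σ = -0.09861 + 0.00327j)
  m=0: (-0.27915 + 0.00000j) × (0.20491 + 0.00000j) = -0.05720 + 0.00000j  (running Σ = -0.15581 + 0.00327j)
  m=1: (0.26210 - 0.01674j) × (-0.25512 - 0.03814j) = -0.06751 - 0.00573j  (running Σ = -0.22332 - 0.00245j)
  m=2: (0.19937 - 0.02558j) × (-0.24780 - 0.07579j) = -0.05134 - 0.00877j  (running Σ = -0.27466 - 0.01122j)
  m=3: (-0.42125 + 0.08163j) × (0.15936 + 0.07604j) = -0.07334 - 0.01902j  (running Σ = -0.34800 - 0.03025j)
  m=4: (0.29561 - 0.07712j) × (0.34786 + 0.23474j) = 0.12093 + 0.04256j  (running Σ = -0.22706 + 0.01232j)
  m=5: (-0.10354 + 0.03420j) × (0.20281 + 0.18594j) = -0.02736 - 0.01232j  (running Σ = -0.25442 + 0.00000j)
Total Σ_m = -0.25442 + 0.00000j. Multiply by 1.142397: -0.29065 + 0.00000j. P_5(cos γ) = -0.290650

-0.290650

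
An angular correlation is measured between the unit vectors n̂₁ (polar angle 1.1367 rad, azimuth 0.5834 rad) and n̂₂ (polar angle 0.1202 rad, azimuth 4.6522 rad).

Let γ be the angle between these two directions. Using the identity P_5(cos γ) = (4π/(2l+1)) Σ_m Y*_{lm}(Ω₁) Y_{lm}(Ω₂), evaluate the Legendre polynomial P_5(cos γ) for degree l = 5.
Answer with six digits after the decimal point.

Expand P_5 via completeness: Σ_{m} conj(Y_{5,m}) at Ω₁ times Y_{5,m} at Ω₂ —
  m=-5: Y*=-0.278119+0.063535i  Y=-0.000003+0.000011i  product +0.000000-0.000003i
  m=-4: Y*=-0.288973+0.302336i  Y=+0.000293+0.000072i  product -0.000106+0.000068i
  m=-3: Y*=-0.027293+0.150499i  Y=+0.000843-0.004618i  product +0.000672+0.000253i
  m=-2: Y*=-0.108239-0.253184i  Y=-0.046999-0.005685i  product +0.003648+0.012515i
  m=-1: Y*=-0.198718-0.131161i  Y=-0.017561+0.291418i  product +0.041713-0.055607i
  m=+0: Y*=+0.225708-0.000000i  Y=+0.836875+0.000000i  product +0.188890+0.000000i
  m=+1: Y*=+0.198718-0.131161i  Y=+0.017561+0.291418i  product +0.041713+0.055607i
  m=+2: Y*=-0.108239+0.253184i  Y=-0.046999+0.005685i  product +0.003648-0.012515i
  m=+3: Y*=+0.027293+0.150499i  Y=-0.000843-0.004618i  product +0.000672-0.000253i
  m=+4: Y*=-0.288973-0.302336i  Y=+0.000293-0.000072i  product -0.000106-0.000068i
  m=+5: Y*=+0.278119+0.063535i  Y=+0.000003+0.000011i  product +0.000000+0.000003i
Accumulated sum +0.280742+0.000000i; after 4π/(2l+1) scaling, +0.320719+0.000000i ⇒ P_5 = 0.320719

0.320719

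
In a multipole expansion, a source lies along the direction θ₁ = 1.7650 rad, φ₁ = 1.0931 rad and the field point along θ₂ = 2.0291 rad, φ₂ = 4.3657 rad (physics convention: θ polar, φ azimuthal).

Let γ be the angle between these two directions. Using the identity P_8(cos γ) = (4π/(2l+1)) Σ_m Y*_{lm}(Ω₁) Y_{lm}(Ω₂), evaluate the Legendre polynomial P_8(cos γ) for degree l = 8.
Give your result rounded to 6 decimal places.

Expand P_8 via completeness: Σ_{m} conj(Y_{8,m}) at Ω₁ times Y_{8,m} at Ω₂ —
  m=-8: Y*=-0.344337+0.278440i  Y=-0.201206+0.077596i  product +0.047677-0.082743i
  m=-7: Y*=-0.069993-0.341283i  Y=-0.278927-0.321397i  product -0.090165+0.117688i
  m=-6: Y*=-0.142665-0.040317i  Y=+0.184864-0.331007i  product -0.039719+0.039770i
  m=-5: Y*=+0.238296-0.254203i  Y=-0.013153-0.002158i  product -0.003683+0.002829i
  m=-4: Y*=-0.012740-0.036016i  Y=-0.064024-0.343942i  product -0.011572+0.006688i
  m=-3: Y*=+0.328988+0.045593i  Y=+0.143032-0.083945i  product +0.050883-0.021096i
  m=-2: Y*=-0.006824+0.009652i  Y=-0.210071-0.174576i  product +0.003119-0.000836i
  m=-1: Y*=+0.147755+0.285414i  Y=+0.076609-0.212047i  product +0.071840-0.009466i
  m=+0: Y*=-0.026555-0.000000i  Y=-0.243105+0.000000i  product +0.006456+0.000000i
  m=+1: Y*=-0.147755+0.285414i  Y=-0.076609-0.212047i  product +0.071840+0.009466i
  m=+2: Y*=-0.006824-0.009652i  Y=-0.210071+0.174576i  product +0.003119+0.000836i
  m=+3: Y*=-0.328988+0.045593i  Y=-0.143032-0.083945i  product +0.050883+0.021096i
  m=+4: Y*=-0.012740+0.036016i  Y=-0.064024+0.343942i  product -0.011572-0.006688i
  m=+5: Y*=-0.238296-0.254203i  Y=+0.013153-0.002158i  product -0.003683-0.002829i
  m=+6: Y*=-0.142665+0.040317i  Y=+0.184864+0.331007i  product -0.039719-0.039770i
  m=+7: Y*=+0.069993-0.341283i  Y=+0.278927-0.321397i  product -0.090165-0.117688i
  m=+8: Y*=-0.344337-0.278440i  Y=-0.201206-0.077596i  product +0.047677+0.082743i
Σ over m = +0.063218+0.000000i; ×(4π/17) → +0.046730+0.000000i. Real part: 0.046730

0.046730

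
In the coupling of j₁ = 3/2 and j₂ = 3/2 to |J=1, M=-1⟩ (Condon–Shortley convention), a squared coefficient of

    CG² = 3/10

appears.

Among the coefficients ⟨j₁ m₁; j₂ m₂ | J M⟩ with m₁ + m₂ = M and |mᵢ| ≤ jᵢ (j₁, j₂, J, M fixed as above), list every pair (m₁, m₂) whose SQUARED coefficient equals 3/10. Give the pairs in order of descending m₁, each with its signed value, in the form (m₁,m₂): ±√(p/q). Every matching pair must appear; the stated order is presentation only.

(1/2,-3/2): +√(3/10); (-3/2,1/2): +√(3/10)

Admissible pairs with m₁+m₂ = M = -1: (-3/2,1/2), (-1/2,-1/2), (1/2,-3/2)
  (m₁,m₂)=(1/2,-3/2): CG² = 3/10, CG = +√(3/10)   ← matches the target
  (m₁,m₂)=(-1/2,-1/2): CG² = 2/5, CG = −√(2/5)
  (m₁,m₂)=(-3/2,1/2): CG² = 3/10, CG = +√(3/10)   ← matches the target
Pairs with CG² = 3/10: (1/2,-3/2): +√(3/10); (-3/2,1/2): +√(3/10)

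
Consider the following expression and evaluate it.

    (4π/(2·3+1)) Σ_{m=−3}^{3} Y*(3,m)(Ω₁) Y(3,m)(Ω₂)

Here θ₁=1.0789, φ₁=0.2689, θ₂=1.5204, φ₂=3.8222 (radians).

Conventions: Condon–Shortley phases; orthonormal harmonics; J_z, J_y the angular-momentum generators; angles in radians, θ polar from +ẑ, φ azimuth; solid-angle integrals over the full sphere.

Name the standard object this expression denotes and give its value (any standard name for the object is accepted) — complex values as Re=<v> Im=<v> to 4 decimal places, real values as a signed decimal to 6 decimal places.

This sum is the spherical-harmonic addition theorem: it equals the Legendre polynomial P_l(cos γ) of the angle γ between the two directions.
Addition theorem: P_3(cos γ) = (4π/7) Σ_m Y*_{lm}(Ω₁) Y_{lm}(Ω₂), m = −3…3:
  [-3]  conj(Y_{3,-3})(Ω₁) = +0.197688+0.206294i ; Y_{3,-3}(Ω₂) = +0.188616+0.370375i ; Δ = -0.039119+0.112129i
  [-2]  conj(Y_{3,-2})(Ω₁) = +0.322075+0.192099i ; Y_{3,-2}(Ω₂) = +0.010684-0.050228i ; Δ = +0.013090-0.014125i
  [-1]  conj(Y_{3,-1})(Ω₁) = +0.031672+0.008728i ; Y_{3,-1}(Ω₂) = +0.247671-0.200531i ; Δ = +0.009595-0.004190i
  [+0]  conj(Y_{3,0})(Ω₁) = -0.332174-0.000000i ; Y_{3,0}(Ω₂) = -0.056158+0.000000i ; Δ = +0.018654+0.000000i
  [+1]  conj(Y_{3,1})(Ω₁) = -0.031672+0.008728i ; Y_{3,1}(Ω₂) = -0.247671-0.200531i ; Δ = +0.009595+0.004190i
  [+2]  conj(Y_{3,2})(Ω₁) = +0.322075-0.192099i ; Y_{3,2}(Ω₂) = +0.010684+0.050228i ; Δ = +0.013090+0.014125i
  [+3]  conj(Y_{3,3})(Ω₁) = -0.197688+0.206294i ; Y_{3,3}(Ω₂) = -0.188616+0.370375i ; Δ = -0.039119-0.112129i
Accumulated sum -0.014216+0.000000i; after 4π/(2l+1) scaling, -0.025520+0.000000i ⇒ P_3 = -0.025520

Legendre polynomial (addition theorem), -0.025520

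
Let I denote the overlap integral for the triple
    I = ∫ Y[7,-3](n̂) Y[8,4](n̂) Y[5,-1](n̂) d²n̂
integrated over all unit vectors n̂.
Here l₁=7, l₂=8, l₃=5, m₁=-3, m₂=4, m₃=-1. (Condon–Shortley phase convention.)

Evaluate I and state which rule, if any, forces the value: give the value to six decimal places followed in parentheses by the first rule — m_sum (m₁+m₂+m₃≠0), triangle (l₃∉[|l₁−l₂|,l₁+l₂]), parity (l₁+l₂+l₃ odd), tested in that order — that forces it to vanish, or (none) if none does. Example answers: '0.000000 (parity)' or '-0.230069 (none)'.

0.057672 (none)

Rules hold: Σm=0, L=20 even, 1≤5≤15.
N = 15·17·11 = 2805
Δ = 10!·4!·6!/21! = 1/814773960
Racah Σ t=3..7: t=3:−1/87091200 t=4:+1/4976640 t=5:−1/2073600 t=6:+1/4976640 t=7:−1/87091200 = -1/9676800
⇒ 3j(7 8 5; 0 0 0)² = 360/46189, sgn +1
Racah Σ t=6..10: t=6:+1/298598400 t=7:−1/21772800 t=8:+1/15482880 t=9:−1/78382080 t=10:+1/4180377600 = 17/1791590400
⇒ 3j(7 8 5; -3 4 -1)² = 17/8892, sgn +1
4πI² = N·(3j₀)²·(3jₘ)² = 2550/61009
I = +1·√(0.0417971/4π) = 0.05767242
No selection rule forces the value: the integral is nonzero (none).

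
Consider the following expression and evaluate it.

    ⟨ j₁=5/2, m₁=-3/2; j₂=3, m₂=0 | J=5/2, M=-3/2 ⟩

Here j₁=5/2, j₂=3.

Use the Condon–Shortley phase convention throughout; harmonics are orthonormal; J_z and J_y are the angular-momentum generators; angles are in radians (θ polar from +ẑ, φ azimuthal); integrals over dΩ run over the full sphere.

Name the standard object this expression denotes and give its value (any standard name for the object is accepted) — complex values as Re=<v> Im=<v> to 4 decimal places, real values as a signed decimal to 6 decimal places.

Clebsch–Gordan coefficient, +√(7/30) ≈ +0.483046

This is a Clebsch–Gordan (vector-coupling) coefficient.
triangle: 3!×2!×3!/9! = 72/362880
(j±m)!: 1!×4!×3!×3!×1!×4! = 20736
prefactor² = (2J+1)×Δ×N² = 864/35
  k=2: +1/(2!×1!×2!×1!×0!×2!) = 1/8
  k=3: −1/(3!×0!×1!×0!×1!×3!) = -1/36
Σ = 7/72  ⇒  CG² = 864/35×(7/72)² = 7/30
CG = +√(7/30) = +0.483046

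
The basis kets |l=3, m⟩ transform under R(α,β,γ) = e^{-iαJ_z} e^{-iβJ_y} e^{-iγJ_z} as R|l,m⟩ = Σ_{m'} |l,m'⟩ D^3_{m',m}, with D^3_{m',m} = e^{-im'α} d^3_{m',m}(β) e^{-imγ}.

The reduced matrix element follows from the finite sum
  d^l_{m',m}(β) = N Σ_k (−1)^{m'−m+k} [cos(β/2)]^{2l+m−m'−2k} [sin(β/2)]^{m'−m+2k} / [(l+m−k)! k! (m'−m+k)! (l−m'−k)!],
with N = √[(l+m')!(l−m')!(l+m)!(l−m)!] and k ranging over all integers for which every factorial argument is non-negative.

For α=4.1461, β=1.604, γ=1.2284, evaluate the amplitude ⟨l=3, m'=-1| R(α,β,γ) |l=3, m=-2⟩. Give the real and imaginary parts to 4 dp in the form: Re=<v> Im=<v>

D^3_{-1,-2}(4.1461,1.6040,1.2284) = e^{-i·-1·4.1461}·d^3_{-1,-2}(1.6040)·e^{-i·-2·1.2284}. Compute d first:
c=cos(1.604000/2)=0.695271, s=sin(1.604000/2)=0.718748; N=√[2·24·1·120]=75.894664
Admissible k: 0..1 (factorial args all ≥0)
  k=0: (−1)^1·75.8947/(24)·0.6953^5·0.7187^1 = -0.369272
  k=1: (−1)^2·75.8947/(12)·0.6953^3·0.7187^3 = +0.789263
d^3_{-1,-2}(1.6040) = -0.369272 +0.789263 = +0.419991
Phases: e^{-i·(-1)·4.1461}=-0.536504-0.843898i, e^{-i·(-2)·1.2284}=-0.774550+0.632512i ⇒ D=+0.398708+0.132001i

Re=0.3987 Im=0.1320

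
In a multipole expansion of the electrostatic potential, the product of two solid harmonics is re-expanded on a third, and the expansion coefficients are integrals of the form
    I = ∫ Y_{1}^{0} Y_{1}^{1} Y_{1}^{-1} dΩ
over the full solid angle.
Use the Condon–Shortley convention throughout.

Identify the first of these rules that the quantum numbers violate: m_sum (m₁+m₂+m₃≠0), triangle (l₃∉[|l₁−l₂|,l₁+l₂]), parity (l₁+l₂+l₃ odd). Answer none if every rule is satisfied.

parity

azimuthal sum: 0 + 1 − 1 = 0  ✓
0 ≤ 1 ≤ 2 (triangle on l)  ✓
L = 1 + 1 + 1 = 3 (odd)  ✗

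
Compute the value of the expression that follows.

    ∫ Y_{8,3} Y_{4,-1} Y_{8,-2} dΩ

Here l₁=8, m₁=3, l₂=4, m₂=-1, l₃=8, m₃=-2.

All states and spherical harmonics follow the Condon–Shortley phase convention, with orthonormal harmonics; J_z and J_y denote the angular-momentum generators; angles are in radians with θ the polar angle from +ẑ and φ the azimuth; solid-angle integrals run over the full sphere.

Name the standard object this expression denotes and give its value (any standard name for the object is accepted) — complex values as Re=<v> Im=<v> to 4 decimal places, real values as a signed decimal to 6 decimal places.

Gaunt coefficient, -0.124482

This is a Gaunt coefficient — the integral of a triple product of spherical harmonics over the sphere.
Rules hold: Σm=0, L=20 even, 4≤8≤12.
N = 17·9·17 = 2601
Δ = 4!·12!·4!/21! = 1/185175900
Racah Σ t=0..4: t=0:+1/557383680 t=1:−1/21772800 t=2:+1/8294400 t=3:−1/21772800 t=4:+1/557383680 = 1/30965760
⇒ 3j(8 4 8; 0 0 0)² = 36/4199, sgn +1
Racah Σ t=0..3: t=0:+1/87091200 t=1:−1/23224320 t=2:+1/52254720 t=3:−1/1045094400 = -1/74649600
⇒ 3j(8 4 8; 3 -1 -2)² = 110/12597, sgn -1
4πI² = N·(3j₀)²·(3jₘ)² = 11880/61009
I = -1·√(0.194725/4π) = -0.12448194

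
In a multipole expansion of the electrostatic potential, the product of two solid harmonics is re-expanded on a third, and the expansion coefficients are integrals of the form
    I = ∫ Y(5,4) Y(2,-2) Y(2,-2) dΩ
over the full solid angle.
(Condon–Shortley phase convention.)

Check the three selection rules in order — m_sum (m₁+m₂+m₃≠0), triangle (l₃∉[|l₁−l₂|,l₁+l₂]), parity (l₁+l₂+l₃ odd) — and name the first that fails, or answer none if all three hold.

triangle

m₁+m₂+m₃ = 4 − 2 − 2 = 0  ✓
triangle: need |l₁−l₂| ≤ l₃ ≤ l₁+l₂ = [3,7]; l₃=2 is outside  ✗
parity: l₁+l₂+l₃ = 9 is odd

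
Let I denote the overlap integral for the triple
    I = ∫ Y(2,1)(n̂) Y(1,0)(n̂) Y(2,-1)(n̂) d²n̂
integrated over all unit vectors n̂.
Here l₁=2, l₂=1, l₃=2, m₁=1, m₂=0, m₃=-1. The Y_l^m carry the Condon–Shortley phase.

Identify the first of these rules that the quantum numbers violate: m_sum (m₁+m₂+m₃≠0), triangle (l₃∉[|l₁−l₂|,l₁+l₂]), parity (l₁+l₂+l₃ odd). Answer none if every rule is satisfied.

m₁+m₂+m₃ = 1 + 0 − 1 = 0  ✓
triangle: |2−1|=1 ≤ l₃=2 ≤ 2+1=3  ✓
parity: l₁+l₂+l₃ = 5 is odd  ✗

parity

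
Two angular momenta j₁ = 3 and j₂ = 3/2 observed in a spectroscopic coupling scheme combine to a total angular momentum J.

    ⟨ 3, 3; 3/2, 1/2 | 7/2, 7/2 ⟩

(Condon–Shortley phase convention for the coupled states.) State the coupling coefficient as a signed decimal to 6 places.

+√(2/3) ≈ +0.816497

triangle: 1!×5!×2!/9! = 240/362880
(j±m)!: 6!×0!×2!×1!×7!×0! = 7257600
prefactor² = (2J+1)×Δ×N² = 38400
  k=0: +1/(0!×1!×0!×2!×5!×0!) = 1/240
Σ = 1/240  ⇒  CG² = 38400×(1/240)² = 2/3
CG = +√(2/3) = +0.816497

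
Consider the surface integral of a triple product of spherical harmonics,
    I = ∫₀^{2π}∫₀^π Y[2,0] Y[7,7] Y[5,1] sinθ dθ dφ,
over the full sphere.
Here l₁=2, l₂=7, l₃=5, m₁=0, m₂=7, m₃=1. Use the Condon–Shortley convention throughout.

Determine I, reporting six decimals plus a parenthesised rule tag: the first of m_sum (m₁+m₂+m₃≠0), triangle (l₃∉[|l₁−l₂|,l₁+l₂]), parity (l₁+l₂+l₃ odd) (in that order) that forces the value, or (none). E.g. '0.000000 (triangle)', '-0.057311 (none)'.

Σmᵢ = 8 ≠ 0, so the φ-integral vanishes; I = 0

0.000000 (m_sum)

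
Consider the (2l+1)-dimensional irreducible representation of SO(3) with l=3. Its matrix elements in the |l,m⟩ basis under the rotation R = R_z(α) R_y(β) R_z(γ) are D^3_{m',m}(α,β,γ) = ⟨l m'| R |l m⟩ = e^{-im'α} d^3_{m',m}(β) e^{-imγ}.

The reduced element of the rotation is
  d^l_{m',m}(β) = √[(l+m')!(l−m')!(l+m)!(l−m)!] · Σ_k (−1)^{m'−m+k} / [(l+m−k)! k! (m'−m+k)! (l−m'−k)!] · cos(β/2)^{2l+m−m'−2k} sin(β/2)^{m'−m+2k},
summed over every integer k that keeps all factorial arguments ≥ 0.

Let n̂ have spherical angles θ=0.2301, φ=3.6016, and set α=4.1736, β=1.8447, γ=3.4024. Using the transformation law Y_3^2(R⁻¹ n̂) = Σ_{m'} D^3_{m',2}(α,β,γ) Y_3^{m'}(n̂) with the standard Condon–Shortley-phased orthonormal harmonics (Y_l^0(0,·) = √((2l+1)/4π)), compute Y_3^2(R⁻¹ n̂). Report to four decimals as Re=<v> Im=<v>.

Re=-0.0770 Im=0.0216

Need the full column D^3_{m',2} for m'=−3..3 at α=4.1736, β=1.8447, γ=3.4024.
cos(β/2)=0.603949, sin(β/2)=0.797023
d^3_{-3,2}: single k=5 term ⇒ +0.475806;  D = +0.401303-0.255632i
d^3_{-2,2}: k∈[4..5] ⇒ +0.735959 -0.256345 = +0.479614;  D = +0.013617+0.479421i
d^3_{-1,2}: k∈[3..4] ⇒ +0.705412 -0.614263 = +0.091149;  D = -0.079532-0.044528i
d^3_{0,2}: k∈[2..3] ⇒ +0.462917 -0.806203 = -0.343286;  D = -0.297635+0.171053i
d^3_{1,2}: k∈[1..2] ⇒ +0.202522 -0.705412 = -0.502891;  D = +0.008636-0.502817i
d^3_{2,2}: k∈[0..1] ⇒ +0.048529 -0.422583 = -0.374054;  D = +0.317719+0.197412i
d^3_{3,2}: single k=0 term ⇒ -0.156873;  D = -0.139431+0.071890i
Y_3^{m'}(θ=0.2301,φ=3.6016) and Σ D·Y over m':
  (+0.4013-0.2556i)·(-0.0009+0.0049i)  (+0.0136+0.4794i)·(+0.0314-0.0412i)  (-0.0795-0.0445i)·(-0.2470+0.1224i)  (-0.2976+0.1711i)·(+0.6322+0.0000i)  (+0.0086-0.5028i)·(+0.2470+0.1224i)  (+0.3177+0.1974i)·(+0.0314+0.0412i)  (-0.1394+0.0719i)·(+0.0009+0.0049i)
Y_3^2(R⁻¹ n̂) = -0.077006+0.021585i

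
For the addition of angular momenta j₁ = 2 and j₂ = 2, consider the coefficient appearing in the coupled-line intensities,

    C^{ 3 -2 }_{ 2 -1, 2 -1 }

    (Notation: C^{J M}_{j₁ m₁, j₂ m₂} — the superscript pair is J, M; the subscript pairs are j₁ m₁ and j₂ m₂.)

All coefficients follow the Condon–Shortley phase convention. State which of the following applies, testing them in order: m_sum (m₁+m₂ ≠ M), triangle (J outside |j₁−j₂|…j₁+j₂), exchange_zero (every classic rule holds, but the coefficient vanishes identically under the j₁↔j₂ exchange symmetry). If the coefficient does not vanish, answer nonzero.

exchange_zero

m-sum: m₁+m₂ = -1+(-1) = -2, M = -2  ✓
triangle: |j₁−j₂| = 0 ≤ J = 3 ≤ j₁+j₂ = 4  ✓
exchange: j₁=j₂ and m₁=m₂, and (−1)^(j₁+j₂−J) = (−1)^1 = −1 forces ⟨j₁m₁;j₂m₂|JM⟩ = −⟨j₂m₂;j₁m₁|JM⟩ = −⟨j₁m₁;j₂m₂|JM⟩ ⇒ the coefficient vanishes identically
Racah sum check: Σ_k collapses to 0 ⇒ CG = 0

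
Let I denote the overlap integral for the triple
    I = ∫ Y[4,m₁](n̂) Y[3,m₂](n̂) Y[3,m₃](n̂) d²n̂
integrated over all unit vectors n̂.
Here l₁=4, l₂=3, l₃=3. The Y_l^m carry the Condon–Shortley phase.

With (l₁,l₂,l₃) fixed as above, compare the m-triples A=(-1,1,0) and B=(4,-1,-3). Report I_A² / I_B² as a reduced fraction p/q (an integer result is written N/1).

5/14

Same 4,3,3: normalisation and zero-m 3j drop out of the ratio.
A: Δ: 4! 4! 2! / 11! → 1/34650; sum: t=2:+1/48 t=3:−1/24 t=4:+1/288 = -5/288; 3j²(4 3 3; -1 1 0) = Δ·Π!·Σ² = 5/462  (sign +1)
B: Δ: 4! 4! 2! / 11! → 1/34650; sum: t=0:+1/1152 = 1/1152; 3j²(4 3 3; 4 -1 -3) = Δ·Π!·Σ² = 1/33  (sign +1)
I_A²/I_B² = (5/462)/(1/33) = 5/14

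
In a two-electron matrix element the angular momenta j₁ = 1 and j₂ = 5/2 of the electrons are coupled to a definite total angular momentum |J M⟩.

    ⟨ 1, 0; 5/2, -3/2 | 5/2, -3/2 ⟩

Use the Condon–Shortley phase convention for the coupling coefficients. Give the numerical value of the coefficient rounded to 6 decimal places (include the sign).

+0.507093  (= +√(9/35))

triangle: 1!×1!×4!/7! = 24/5040
(j±m)!: 1!×1!×1!×4!×1!×4! = 576
prefactor² = (2J+1)×Δ×N² = 576/35
  k=0: +1/(0!×1!×1!×1!×0!×3!) = 1/6
  k=1: −1/(1!×0!×0!×0!×1!×4!) = -1/24
Σ = 1/8  ⇒  CG² = 576/35×(1/8)² = 9/35
CG = +√(9/35) = +0.507093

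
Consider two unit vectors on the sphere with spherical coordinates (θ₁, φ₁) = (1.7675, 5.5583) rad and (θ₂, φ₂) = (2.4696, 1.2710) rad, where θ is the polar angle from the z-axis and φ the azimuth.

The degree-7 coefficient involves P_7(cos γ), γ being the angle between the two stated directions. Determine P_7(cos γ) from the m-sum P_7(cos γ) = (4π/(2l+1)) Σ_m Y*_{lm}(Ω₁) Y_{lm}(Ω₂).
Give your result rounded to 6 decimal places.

0.197612

Expand P_7 via completeness: Σ_{m} conj(Y_{7,m}) at Ω₁ times Y_{7,m} at Ω₂ —
  term(m=-7) = (0.001306, -0.007798)   from Y*(Ω₁)=(0.154443, 0.408074), Y(Ω₂)=(-0.015656, -0.009127)
  term(m=-6) = (0.023027, 0.015453)   from Y*(Ω₁)=(0.115545, -0.304130), Y(Ω₂)=(-0.019265, 0.083032)
  term(m=-5) = (0.034031, -0.021083)   from Y*(Ω₁)=(0.148435, -0.077812), Y(Ω₂)=(0.238250, -0.017139)
  term(m=-4) = (0.018367, 0.140972)   from Y*(Ω₁)=(-0.322466, -0.079614), Y(Ω₂)=(-0.155419, -0.398798)
  term(m=-3) = (0.029716, 0.009047)   from Y*(Ω₁)=(-0.040750, -0.059073), Y(Ω₂)=(-0.338890, 0.269264)
  term(m=-2) = (-0.012855, 0.014638)   from Y*(Ω₁)=(-0.039083, 0.321350), Y(Ω₂)=(0.049682, 0.033959)
  term(m=-1) = (-0.005253, -0.011605)   from Y*(Ω₁)=(-0.025407, 0.022504), Y(Ω₂)=(-0.110842, 0.358581)
  term(m=+0) = (0.059204, 0.000000)   from Y*(Ω₁)=(0.319693, -0.000000), Y(Ω₂)=(0.185190, 0.000000)
  term(m=+1) = (-0.005253, 0.011605)   from Y*(Ω₁)=(0.025407, 0.022504), Y(Ω₂)=(0.110842, 0.358581)
  term(m=+2) = (-0.012855, -0.014638)   from Y*(Ω₁)=(-0.039083, -0.321350), Y(Ω₂)=(0.049682, -0.033959)
  term(m=+3) = (0.029716, -0.009047)   from Y*(Ω₁)=(0.040750, -0.059073), Y(Ω₂)=(0.338890, 0.269264)
  term(m=+4) = (0.018367, -0.140972)   from Y*(Ω₁)=(-0.322466, 0.079614), Y(Ω₂)=(-0.155419, 0.398798)
  term(m=+5) = (0.034031, 0.021083)   from Y*(Ω₁)=(-0.148435, -0.077812), Y(Ω₂)=(-0.238250, -0.017139)
  term(m=+6) = (0.023027, -0.015453)   from Y*(Ω₁)=(0.115545, 0.304130), Y(Ω₂)=(-0.019265, -0.083032)
  term(m=+7) = (0.001306, 0.007798)   from Y*(Ω₁)=(-0.154443, 0.408074), Y(Ω₂)=(0.015656, -0.009127)
Σ over m = (0.235882, 0.000000); ×(4π/15) → (0.197612, 0.000000). Real part: 0.197612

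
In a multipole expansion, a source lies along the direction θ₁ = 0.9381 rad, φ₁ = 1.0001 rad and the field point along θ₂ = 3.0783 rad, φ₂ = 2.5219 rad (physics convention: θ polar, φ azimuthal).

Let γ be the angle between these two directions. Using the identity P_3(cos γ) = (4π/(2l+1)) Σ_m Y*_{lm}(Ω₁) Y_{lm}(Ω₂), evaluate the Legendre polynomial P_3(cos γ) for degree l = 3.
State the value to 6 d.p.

Expand P_3 via completeness: Σ_{m} conj(Y_{3,m}) at Ω₁ times Y_{3,m} at Ω₂ —
  [-3]  conj(Y_{3,-3})(Ω₁) = -0.21664 + 0.03081j ; Y_{3,-3}(Ω₂) = 0.00003 - 0.00010j ; Δ = -0.00000 + 0.00002j
  [-2]  conj(Y_{3,-2})(Ω₁) = -0.16362 + 0.35733j ; Y_{3,-2}(Ω₂) = -0.00133 - 0.00386j ; Δ = 0.00160 + 0.00016j
  [-1]  conj(Y_{3,-1})(Ω₁) = 0.10536 + 0.16412j ; Y_{3,-1}(Ω₂) = -0.06623 - 0.04725j ; Δ = 0.00078 - 0.01585j
  [+0]  conj(Y_{3,0})(Ω₁) = -0.27621 + 0.00000j ; Y_{3,0}(Ω₂) = -0.73741 + 0.00000j ; Δ = 0.20368 + 0.00000j
  [+1]  conj(Y_{3,1})(Ω₁) = -0.10536 + 0.16412j ; Y_{3,1}(Ω₂) = 0.06623 - 0.04725j ; Δ = 0.00078 + 0.01585j
  [+2]  conj(Y_{3,2})(Ω₁) = -0.16362 - 0.35733j ; Y_{3,2}(Ω₂) = -0.00133 + 0.00386j ; Δ = 0.00160 - 0.00016j
  [+3]  conj(Y_{3,3})(Ω₁) = 0.21664 + 0.03081j ; Y_{3,3}(Ω₂) = -0.00003 - 0.00010j ; Δ = -0.00000 - 0.00002j
Σ over m = 0.20842 - 0.00000j; ×(4π/7) → 0.37415 - 0.00000j. Real part: 0.374150

0.374150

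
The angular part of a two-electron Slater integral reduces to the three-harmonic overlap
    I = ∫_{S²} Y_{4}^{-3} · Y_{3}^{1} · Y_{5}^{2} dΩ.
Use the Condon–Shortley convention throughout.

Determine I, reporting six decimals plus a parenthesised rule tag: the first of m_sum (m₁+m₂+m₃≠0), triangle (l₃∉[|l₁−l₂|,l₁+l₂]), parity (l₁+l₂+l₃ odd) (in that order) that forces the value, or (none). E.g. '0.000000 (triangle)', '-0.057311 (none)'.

-0.171363 (none)

Checks pass: Σm=0; 12 even; l₃=5∈[1,7].
(2·4+1)(2·3+1)(2·5+1) = 693
Δ: 2! 6! 4! / 13! → 1/180180
sum: t=0:+1/576 t=1:−1/144 t=2:+1/576 = -1/288
3j²(4 3 5; 0 0 0) = Δ·Π!·Σ² = 20/1001  (sign +1)
sum: t=1:−1/4320 t=2:+1/960 = 7/8640
3j²(4 3 5; -3 1 2) = Δ·Π!·Σ² = 343/12870  (sign -1)
combine: 4πI² = 693·20/1001·343/12870 = 686/1859
take √, sign -1: I = -0.17136315
No selection rule forces the value: the integral is nonzero (none).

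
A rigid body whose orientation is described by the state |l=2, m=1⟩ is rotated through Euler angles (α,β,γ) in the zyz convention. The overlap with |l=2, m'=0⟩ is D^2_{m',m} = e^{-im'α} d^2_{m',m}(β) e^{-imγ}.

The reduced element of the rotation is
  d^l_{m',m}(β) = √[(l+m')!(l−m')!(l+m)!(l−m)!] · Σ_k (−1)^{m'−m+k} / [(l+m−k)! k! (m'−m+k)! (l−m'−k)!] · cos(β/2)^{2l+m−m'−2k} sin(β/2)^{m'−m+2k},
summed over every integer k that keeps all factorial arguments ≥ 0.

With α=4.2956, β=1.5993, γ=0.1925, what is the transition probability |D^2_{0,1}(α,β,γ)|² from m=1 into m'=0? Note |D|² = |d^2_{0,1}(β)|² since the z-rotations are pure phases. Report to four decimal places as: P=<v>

P=0.0012

First d^2_{0,1}(β=1.5993), then the phase factors e^{-i(0)α} and e^{-i(1)γ}:
Half-angle: c=0.696958, s=0.717112. N=√(2·2·6·1)=4.898979
k∈{1,2} keeps every argument non-negative
  k=1: (−1)^0·4.8990/(2)·0.6970^3·0.7171^1 = +0.594678
  k=2: (−1)^1·4.8990/(2)·0.6970^1·0.7171^3 = -0.629569
d^2_{0,1}(1.5993) = +0.594678 -0.629569 = -0.034891
|D^2_{0,1}|² = |d^2_{0,1}(β)|² = (-0.034891)² = 0.001217 (the z-rotation phases have unit modulus)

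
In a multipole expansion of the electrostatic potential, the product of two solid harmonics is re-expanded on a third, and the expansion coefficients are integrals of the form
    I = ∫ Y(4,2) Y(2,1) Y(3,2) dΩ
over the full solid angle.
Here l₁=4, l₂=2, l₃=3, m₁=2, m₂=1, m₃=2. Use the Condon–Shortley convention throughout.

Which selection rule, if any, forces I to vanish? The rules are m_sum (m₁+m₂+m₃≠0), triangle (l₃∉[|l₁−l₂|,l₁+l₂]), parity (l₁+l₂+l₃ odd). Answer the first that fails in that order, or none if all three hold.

azimuthal sum: 2 + 1 + 2 = 5  ✗
2 ≤ 3 ≤ 6 (triangle on l)
L = 4 + 2 + 3 = 9 (odd)

m_sum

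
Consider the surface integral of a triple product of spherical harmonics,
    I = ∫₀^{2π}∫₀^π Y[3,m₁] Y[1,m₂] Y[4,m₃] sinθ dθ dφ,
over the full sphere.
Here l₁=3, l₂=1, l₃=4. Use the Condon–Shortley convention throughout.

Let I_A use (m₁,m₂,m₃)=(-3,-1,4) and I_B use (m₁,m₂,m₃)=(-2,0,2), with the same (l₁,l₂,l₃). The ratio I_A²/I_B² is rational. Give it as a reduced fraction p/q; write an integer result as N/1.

Shared (l₁,l₂,l₃)=(3,1,4): N and (l;000)² cancel in I_A²/I_B².
A: Δ = 0!·6!·2!/9! = 1/252; Racah Σ t=0..0: t=0:+1/1440 = 1/1440; ⇒ 3j(3 1 4; -3 -1 4)² = 1/9, sgn +1
B: Δ = 0!·6!·2!/9! = 1/252; Racah Σ t=0..0: t=0:+1/120 = 1/120; ⇒ 3j(3 1 4; -2 0 2)² = 1/21, sgn +1
I_A²/I_B² = (1/9)/(1/21) = 7/3

7/3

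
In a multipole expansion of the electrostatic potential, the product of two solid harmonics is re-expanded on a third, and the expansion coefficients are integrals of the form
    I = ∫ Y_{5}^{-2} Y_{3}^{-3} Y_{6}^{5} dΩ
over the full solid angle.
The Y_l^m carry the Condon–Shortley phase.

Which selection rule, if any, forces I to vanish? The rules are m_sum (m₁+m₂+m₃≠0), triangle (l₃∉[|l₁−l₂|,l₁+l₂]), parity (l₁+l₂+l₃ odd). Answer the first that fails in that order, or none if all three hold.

m₁+m₂+m₃ = -2 − 3 + 5 = 0  ✓
triangle: |5−3|=2 ≤ l₃=6 ≤ 5+3=8  ✓
parity: l₁+l₂+l₃ = 14 is even  ✓

none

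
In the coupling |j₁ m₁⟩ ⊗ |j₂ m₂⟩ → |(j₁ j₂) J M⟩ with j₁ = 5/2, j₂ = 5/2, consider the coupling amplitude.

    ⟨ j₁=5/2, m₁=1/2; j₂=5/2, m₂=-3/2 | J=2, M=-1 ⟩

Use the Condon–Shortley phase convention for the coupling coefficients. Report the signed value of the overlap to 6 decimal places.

j₁+j₂−J=3  J+j₁−j₂=2  J−j₁+j₂=2  j₁+j₂+J+1=8
(j₁±m₁, j₂±m₂, J±M) = (3,2,1,4,1,3)
P² = 36/7
sum k=0..1:
  [0] +1/12 = 1/12
  [1] −1/4 = -1/4
S = -1/6
C² = P²·S² = 1/7 ; C = -0.377964

−√(1/7) ≈ -0.377964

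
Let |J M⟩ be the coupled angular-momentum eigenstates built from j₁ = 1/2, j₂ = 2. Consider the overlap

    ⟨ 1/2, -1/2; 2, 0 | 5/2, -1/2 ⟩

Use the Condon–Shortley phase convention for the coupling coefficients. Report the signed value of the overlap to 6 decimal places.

triangle: 0!·1!·4!/6! = 24/720
(j±m)!: 0!·1!·2!·2!·2!·3! = 48
prefactor² = (2J+1)·Δ·N² = 48/5
  k=0: +1/(0!·0!·1!·2!·0!·2!) = 1/4
Σ = 1/4  ⇒  CG² = 48/5·(1/4)² = 3/5
CG = +√(3/5) = +0.774597

+√(3/5) ≈ +0.774597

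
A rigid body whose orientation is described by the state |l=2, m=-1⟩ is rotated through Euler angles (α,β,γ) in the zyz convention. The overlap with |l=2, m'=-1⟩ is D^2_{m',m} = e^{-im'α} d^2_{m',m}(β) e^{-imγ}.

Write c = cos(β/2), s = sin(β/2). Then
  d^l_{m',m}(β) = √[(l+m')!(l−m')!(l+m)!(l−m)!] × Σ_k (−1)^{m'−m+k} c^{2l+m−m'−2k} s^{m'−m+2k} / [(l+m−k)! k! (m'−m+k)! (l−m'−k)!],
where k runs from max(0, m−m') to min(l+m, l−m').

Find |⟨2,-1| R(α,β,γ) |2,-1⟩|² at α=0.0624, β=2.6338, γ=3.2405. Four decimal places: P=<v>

P=0.0300

First d^2_{-1,-1}(β=2.6338), then the phase factors e^{-i(-1)α} and e^{-i(-1)γ}:
Half-angle: c=0.251177, s=0.967941. N=√(1·6·1·6)=6.000000
Admissible k: 0..1 (factorial args all ≥0)
  k=0: (−1)^0·6.0000/(6)·0.2512^4·0.9679^0 = +0.003980
  k=1: (−1)^1·6.0000/(2)·0.2512^2·0.9679^2 = -0.177329
d^2_{-1,-1}(2.6338) = +0.003980 -0.177329 = -0.173349
|D^2_{-1,-1}|² = |d^2_{-1,-1}(β)|² = (-0.173349)² = 0.030050 (the z-rotation phases have unit modulus)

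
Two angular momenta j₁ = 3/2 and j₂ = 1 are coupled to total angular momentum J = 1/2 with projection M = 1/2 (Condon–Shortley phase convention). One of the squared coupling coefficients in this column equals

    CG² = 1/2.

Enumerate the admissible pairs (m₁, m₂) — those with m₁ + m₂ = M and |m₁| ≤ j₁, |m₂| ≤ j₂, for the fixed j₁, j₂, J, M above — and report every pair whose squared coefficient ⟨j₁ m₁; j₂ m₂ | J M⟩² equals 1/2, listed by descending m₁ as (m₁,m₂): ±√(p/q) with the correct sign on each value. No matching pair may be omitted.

Admissible pairs with m₁+m₂ = M = 1/2: (-1/2,1), (1/2,0), (3/2,-1)
  (m₁,m₂)=(3/2,-1): CG² = 1/2, CG = +√(1/2)   ← matches the target
  (m₁,m₂)=(1/2,0): CG² = 1/3, CG = −√(1/3)
  (m₁,m₂)=(-1/2,1): CG² = 1/6, CG = +√(1/6)
Pairs with CG² = 1/2: (3/2,-1): +√(1/2)

(3/2,-1): +√(1/2)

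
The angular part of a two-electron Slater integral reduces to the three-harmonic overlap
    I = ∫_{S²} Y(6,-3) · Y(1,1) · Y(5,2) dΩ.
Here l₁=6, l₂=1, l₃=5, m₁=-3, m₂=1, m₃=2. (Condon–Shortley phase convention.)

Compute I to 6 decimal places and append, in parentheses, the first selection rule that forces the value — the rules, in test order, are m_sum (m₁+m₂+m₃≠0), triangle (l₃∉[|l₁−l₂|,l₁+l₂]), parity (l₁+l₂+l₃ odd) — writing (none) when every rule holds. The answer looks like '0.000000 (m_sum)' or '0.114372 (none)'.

m-sum 0 ✓  L=12 even ✓  5≤5≤7 ✓
Π(2lᵢ+1) = 13×3×11 = 429
triangle coeff Δ(6,1,5) = 1/858
Σ_t [1,1]: t=1:−1/14400 = -1/14400
(3j)²=6/143 [(6 1 5; 0 0 0)], sign=+1
Σ_t [2,2]: t=2:+1/60480 = 1/60480
(3j)²=6/143 [(6 1 5; -3 1 2)], sign=-1
⇒ 4πI² = 108/143
I = (-1)√(108/143/(4π)) = -0.24515397
No selection rule forces the value: the integral is nonzero (none).

-0.245154 (none)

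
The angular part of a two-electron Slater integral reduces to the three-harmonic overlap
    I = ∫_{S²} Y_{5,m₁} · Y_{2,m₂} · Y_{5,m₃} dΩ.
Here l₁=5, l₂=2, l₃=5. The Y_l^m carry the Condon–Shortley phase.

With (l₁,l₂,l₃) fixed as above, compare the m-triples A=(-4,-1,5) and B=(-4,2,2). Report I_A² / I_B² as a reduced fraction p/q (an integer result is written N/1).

Shared (l₁,l₂,l₃)=(5,2,5): N and (l;000)² cancel in I_A²/I_B².
A: Δ = 2!·8!·2!/13! = 1/38610; Racah Σ t=1..1: t=1:−1/80640 = -1/80640; ⇒ 3j(5 2 5; -4 -1 5)² = 9/286, sgn -1
B: Δ = 2!·8!·2!/13! = 1/38610; Racah Σ t=2..2: t=2:+1/20160 = 1/20160; ⇒ 3j(5 2 5; -4 2 2)² = 12/715, sgn -1
I_A²/I_B² = (9/286)/(12/715) = 15/8

15/8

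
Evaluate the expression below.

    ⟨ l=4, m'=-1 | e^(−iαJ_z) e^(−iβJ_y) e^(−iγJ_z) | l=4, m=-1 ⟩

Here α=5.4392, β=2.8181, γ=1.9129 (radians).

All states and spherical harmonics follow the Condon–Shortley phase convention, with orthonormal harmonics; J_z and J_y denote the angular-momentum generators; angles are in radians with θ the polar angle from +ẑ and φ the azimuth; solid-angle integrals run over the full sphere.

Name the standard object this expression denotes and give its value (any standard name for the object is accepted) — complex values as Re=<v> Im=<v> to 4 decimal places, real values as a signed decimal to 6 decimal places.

This is a Wigner D-matrix element — the rotation-matrix element ⟨l m'| R(α,β,γ) |l m⟩ in the angular-momentum basis.
D^4_{-1,-1}(5.4392,2.8181,1.9129) = e^{-i·-1·5.4392}·d^4_{-1,-1}(2.8181)·e^{-i·-1·1.9129}. Compute d first:
c=cos(2.818100/2)=0.161042, s=sin(2.818100/2)=0.986948; N=√[6·120·6·120]=720.000000
The bounds max(0,m−m')=0 and min(l+m,l−m')=3 give 4 terms
  k=0: (−1)^0·720.0000/(720)·0.1610^8·0.9869^0 = +0.000000
  k=1: (−1)^1·720.0000/(48)·0.1610^6·0.9869^2 = -0.000255
  k=2: (−1)^2·720.0000/(24)·0.1610^4·0.9869^4 = +0.019145
  k=3: (−1)^3·720.0000/(72)·0.1610^2·0.9869^6 = -0.239686
d^4_{-1,-1}(2.8181) = +0.000000 -0.000255 +0.019145 -0.239686 = -0.220795
D = (+0.664490-0.747297i)·(-0.220795)·(-0.335470+0.942051i) = -0.106219-0.193567i

Wigner D-matrix element, Re=-0.1062 Im=-0.1936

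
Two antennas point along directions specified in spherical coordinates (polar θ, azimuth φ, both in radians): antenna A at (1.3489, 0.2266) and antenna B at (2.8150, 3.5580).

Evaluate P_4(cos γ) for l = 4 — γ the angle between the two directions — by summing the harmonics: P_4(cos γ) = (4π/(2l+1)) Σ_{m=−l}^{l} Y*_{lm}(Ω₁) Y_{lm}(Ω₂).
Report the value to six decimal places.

-0.312981

Expand P_4 via completeness: Σ_{m} conj(Y_{4,m}) at Ω₁ times Y_{4,m} at Ω₂ —
  m=-4: (+0.247067+0.315469i) × (-0.000444-0.004667i) = +0.001363-0.001293i  (running Σ = +0.001363-0.001293i)
  m=-3: (+0.198856+0.160742i) × (+0.012372-0.037139i) = +0.008430-0.005397i  (running Σ = +0.009793-0.006690i)
  m=-2: (-0.189156-0.092120i) × (+0.122299-0.134484i) = -0.035522+0.014172i  (running Σ = -0.025730+0.007483i)
  m=-1: (-0.263349-0.060718i) × (+0.431154-0.190687i) = -0.125122+0.024038i  (running Σ = -0.150852+0.031521i)
  m=0: (+0.172330-0.000000i) × (+0.449991+0.000000i) = +0.077547+0.000000i  (running Σ = -0.073304+0.031521i)
  m=1: (+0.263349-0.060718i) × (-0.431154-0.190687i) = -0.125122-0.024038i  (running Σ = -0.198426+0.007483i)
  m=2: (-0.189156+0.092120i) × (+0.122299+0.134484i) = -0.035522-0.014172i  (running Σ = -0.233949-0.006690i)
  m=3: (-0.198856+0.160742i) × (-0.012372-0.037139i) = +0.008430+0.005397i  (running Σ = -0.225519-0.001293i)
  m=4: (+0.247067-0.315469i) × (-0.000444+0.004667i) = +0.001363+0.001293i  (running Σ = -0.224156+0.000000i)
Total Σ_m = -0.224156+0.000000i. Multiply by 1.396263: -0.312981+0.000000i. P_4(cos γ) = -0.312981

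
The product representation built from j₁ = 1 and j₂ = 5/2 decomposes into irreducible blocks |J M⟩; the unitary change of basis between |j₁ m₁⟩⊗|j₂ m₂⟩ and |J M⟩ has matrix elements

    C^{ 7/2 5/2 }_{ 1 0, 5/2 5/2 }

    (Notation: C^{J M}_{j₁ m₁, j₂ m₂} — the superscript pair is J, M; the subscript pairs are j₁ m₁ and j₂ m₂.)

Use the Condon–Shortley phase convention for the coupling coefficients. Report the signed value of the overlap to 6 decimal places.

triangle: 0!*2!*5!/8! = 240/40320
(j±m)!: 1!*1!*5!*0!*6!*1! = 86400
prefactor² = (2J+1)*Δ*N² = 28800/7
  k=0: +1/(0!*0!*1!*5!*1!*0!) = 1/120
Σ = 1/120  ⇒  CG² = 28800/7*(1/120)² = 2/7
CG = +√(2/7) = +0.534522

+√(2/7) ≈ +0.534522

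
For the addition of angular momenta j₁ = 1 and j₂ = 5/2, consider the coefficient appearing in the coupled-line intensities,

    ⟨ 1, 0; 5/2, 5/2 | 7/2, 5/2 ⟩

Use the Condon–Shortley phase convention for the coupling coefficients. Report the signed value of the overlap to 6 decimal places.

triangle: 0!×2!×5!/8! = 240/40320
(j±m)!: 1!×1!×5!×0!×6!×1! = 86400
prefactor² = (2J+1)×Δ×N² = 28800/7
  k=0: +1/(0!×0!×1!×5!×1!×0!) = 1/120
Σ = 1/120  ⇒  CG² = 28800/7×(1/120)² = 2/7
CG = +√(2/7) = +0.534522

+√(2/7) = +0.534522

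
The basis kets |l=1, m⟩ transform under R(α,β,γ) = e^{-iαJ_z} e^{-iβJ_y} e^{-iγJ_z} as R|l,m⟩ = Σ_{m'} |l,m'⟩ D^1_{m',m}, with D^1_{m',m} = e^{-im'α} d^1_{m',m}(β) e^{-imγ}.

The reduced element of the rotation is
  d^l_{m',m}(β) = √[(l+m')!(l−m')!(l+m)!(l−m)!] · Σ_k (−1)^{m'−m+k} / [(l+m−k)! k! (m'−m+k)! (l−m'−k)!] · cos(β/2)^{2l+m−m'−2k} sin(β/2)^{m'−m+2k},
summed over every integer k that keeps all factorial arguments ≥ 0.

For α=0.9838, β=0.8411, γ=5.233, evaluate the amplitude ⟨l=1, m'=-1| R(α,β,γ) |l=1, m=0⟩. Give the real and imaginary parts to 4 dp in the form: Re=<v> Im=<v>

Re=0.2919 Im=0.4388

First d^1_{-1,0}(β=0.8411), then the phase factors e^{-i(-1)α} and e^{-i(0)γ}:
c=cos(0.841100/2)=0.912865, s=sin(0.841100/2)=0.408263; N=√[1·2·1·1]=1.414214
k: max(0,(0)−(-1))=1 … min(1+(0),1−(-1))=1
  k=1: (−1)^0·1.4142/(1)·0.9129^1·0.4083^1 = +0.527061
d^1_{-1,0}(0.8411) = +0.527061
Phases: e^{-i·(-1)·0.9838}=+0.553863+0.832608i, e^{-i·(0)·5.2330}=+1.000000+0.000000i ⇒ D=+0.291919+0.438835i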